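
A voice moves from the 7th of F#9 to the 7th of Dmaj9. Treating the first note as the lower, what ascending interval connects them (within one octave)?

F#9 has E as its 7th, and Dmaj9 has C# as its 7th.
Counting 6 letters and 9 half steps from E gives a major sixth.

major sixth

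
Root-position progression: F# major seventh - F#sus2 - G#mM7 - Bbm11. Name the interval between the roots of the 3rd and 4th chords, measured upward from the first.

The roots are G# and Bb.
G# up to Bb is 2 semitones, a whole step narrower than a major third, so the interval is diminished.

diminished third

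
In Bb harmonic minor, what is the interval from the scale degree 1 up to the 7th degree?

The scale runs Bb C Db Eb F Gb A.
That puts Bb below A.
Counting 7 letters and 11 half steps from Bb gives a major seventh.

major 7th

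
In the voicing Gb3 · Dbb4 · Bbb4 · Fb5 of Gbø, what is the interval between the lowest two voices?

diminished fifth

Those voices are Gb3 and Dbb4.
5 letter names make it a fifth; at 6 semitones (a half step narrower than perfect) the quality is diminished.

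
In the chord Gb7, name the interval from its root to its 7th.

minor seventh

Gb7: Gb–Bb–Db–Fb.
That puts Gb below Fb.
7 letter names make it a seventh; at 10 semitones (a half step narrower than major) the quality is minor.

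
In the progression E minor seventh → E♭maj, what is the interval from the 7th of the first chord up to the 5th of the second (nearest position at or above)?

E minor seventh has D as its 7th, and E♭maj has B♭ as its 5th.
From D to B♭: 8 semitones over a sixth = minor.

minor 6th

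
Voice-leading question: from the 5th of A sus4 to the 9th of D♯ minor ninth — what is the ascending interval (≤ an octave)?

A sus4 has E as its 5th, and D♯ minor ninth has E♯ as its 9th.
1 letter names make it a unison; at 1 semitone (a half step wider than perfect) the quality is augmented.

augmented 1st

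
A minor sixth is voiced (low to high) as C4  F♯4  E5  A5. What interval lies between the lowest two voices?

Those voices are C4 and F♯4.
4 letter names make it a fourth; at 6 semitones (a half step wider than perfect) the quality is augmented.

augmented fourth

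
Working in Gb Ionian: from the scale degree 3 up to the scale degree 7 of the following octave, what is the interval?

perfect twelfth

Spelling Gb Ionian: Gb Ab Bb Cb Db Eb F.
Scale degree 3 = Bb; 7th degree (up an octave) = F.
From Bb to F is 19 semitones, exactly the perfect twelfth.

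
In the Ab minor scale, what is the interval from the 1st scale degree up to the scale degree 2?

M2

Spelling the Ab minor scale: Ab Bb Cb Db Eb Fb Gb.
So we need the interval from Ab up to Bb.
Ab up to Bb spans 2 letter names and 2 semitones — a major second.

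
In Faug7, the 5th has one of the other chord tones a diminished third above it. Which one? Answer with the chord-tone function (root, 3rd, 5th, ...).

F+7 is spelled F-A-C#-Eb.
The 5th is C#. A diminished third above C# is Eb.
Eb is the chord's 7th.

7th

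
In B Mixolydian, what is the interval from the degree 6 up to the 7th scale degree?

B mixolydian: B C# D# E F# G# A.
So we need the interval from G# up to A.
2 letter names make it a second; at 1 semitone (a half step narrower than major) the quality is minor.

minor second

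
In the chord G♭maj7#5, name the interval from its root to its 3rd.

G♭+maj7 is spelled G♭-B♭-D-F.
Root = G♭; 3rd = B♭.
From G♭ to B♭ is 4 semitones, exactly the major third.

major third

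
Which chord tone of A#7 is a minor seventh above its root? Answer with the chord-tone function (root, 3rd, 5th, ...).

A#7: A#, C##, E#, G#.
The root is A#. A minor seventh above A# is G#.
G# is the chord's 7th.

7th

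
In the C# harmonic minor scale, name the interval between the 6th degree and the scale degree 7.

C# harmonic minor: C# D# E F# G# A B#.
6th degree = A; degree 7 = B#.
2 letter names make it a second; at 3 semitones (a half step wider than major) the quality is augmented.

augmented second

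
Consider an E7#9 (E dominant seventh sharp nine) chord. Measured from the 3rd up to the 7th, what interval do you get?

diminished fifth

E7#9 (E dominant seventh sharp nine) is spelled E, G#, B, D, F##.
3rd = G#; 7th = D.
From G# to D: 6 semitones over a fifth = diminished.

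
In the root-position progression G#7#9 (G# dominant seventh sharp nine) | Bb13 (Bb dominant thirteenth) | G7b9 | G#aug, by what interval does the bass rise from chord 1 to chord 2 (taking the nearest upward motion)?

d3

The roots are G# and Bb.
3 letter names make it a third; at 2 semitones (a whole step narrower than major) the quality is diminished.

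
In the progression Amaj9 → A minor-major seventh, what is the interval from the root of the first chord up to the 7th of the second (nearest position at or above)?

Amaj9 has A as its root, and A minor-major seventh has G♯ as its 7th.
A up to G♯ spans 7 letter names and 11 semitones — a major seventh.

major 7th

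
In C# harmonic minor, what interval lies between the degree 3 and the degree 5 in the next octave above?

major 10th

Spelling C# harmonic minor: C# D# E F# G# A B#.
Degree 3 = E; 5th scale degree (up an octave) = G#.
E up to G# spans 10 letter names and 16 semitones — a major tenth.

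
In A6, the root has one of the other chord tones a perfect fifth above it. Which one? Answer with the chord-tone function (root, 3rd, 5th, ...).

5th

The chord tones of A6 (A major sixth) are A, C#, E, F#.
The root is A. A perfect fifth above A is E.
E is the chord's 5th.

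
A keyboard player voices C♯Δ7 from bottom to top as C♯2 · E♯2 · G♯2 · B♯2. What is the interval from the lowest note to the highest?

major 7th

The outer voices are C♯2 and B♯2.
C♯ up to B♯ spans 7 letter names and 11 semitones — a major seventh.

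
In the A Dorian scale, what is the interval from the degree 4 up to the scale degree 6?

Spelling the A Dorian scale: A B C D E F# G.
Degree 4 = D; degree 6 = F#.
D up to F# spans 3 letter names and 4 semitones — a major third.

M3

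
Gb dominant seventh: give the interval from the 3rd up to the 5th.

Gb7 (Gb dominant seventh): Gb-Bb-Db-Fb.
That puts Bb below Db.
Bb up to Db is 3 semitones, a half step narrower than a major third, so the interval is minor.

minor 3rd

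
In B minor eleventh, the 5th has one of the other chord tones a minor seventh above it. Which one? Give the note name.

Spelling the chord: B, D, F#, A, C#, E.
The 5th is F#. A minor seventh above F# is E.
E is the chord's 11th.

E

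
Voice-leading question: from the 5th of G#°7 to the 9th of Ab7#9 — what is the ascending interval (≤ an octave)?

major sixth

G#°7 has D as its 5th, and Ab7#9 has B as its 9th.
Counting 6 letters and 9 half steps from D gives a major sixth.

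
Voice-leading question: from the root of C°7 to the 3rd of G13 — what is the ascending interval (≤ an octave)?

M7

C°7 has C as its root, and G13 has B as its 3rd.
From C to B is 11 semitones, exactly the major seventh.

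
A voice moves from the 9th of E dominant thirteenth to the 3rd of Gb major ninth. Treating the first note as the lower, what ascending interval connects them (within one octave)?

diminished 4th

E dominant thirteenth has F# as its 9th, and Gb major ninth has Bb as its 3rd.
4 letter names make it a fourth; at 4 semitones (a half step narrower than perfect) the quality is diminished.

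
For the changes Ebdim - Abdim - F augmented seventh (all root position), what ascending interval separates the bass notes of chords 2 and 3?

major 6th

The roots are Ab and F.
Ab up to F spans 6 letter names and 9 semitones — a major sixth.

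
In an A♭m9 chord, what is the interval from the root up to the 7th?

minor seventh

Spelling the chord: A♭, C♭, E♭, G♭, B♭.
That puts A♭ below G♭.
From A♭ to G♭: 10 semitones over a seventh = minor.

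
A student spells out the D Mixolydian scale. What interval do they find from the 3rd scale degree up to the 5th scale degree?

minor 3rd

Spelling the D Mixolydian scale: D E F# G A B C.
That puts F# below A.
From F# to A: 3 semitones over a third = minor.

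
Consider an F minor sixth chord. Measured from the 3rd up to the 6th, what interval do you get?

The chord tones of Fm6 are F–Ab–C–D.
3rd = Ab; 6th = D.
Ab up to D is 6 semitones, a half step wider than a perfect fourth, so the interval is augmented.

augmented 4th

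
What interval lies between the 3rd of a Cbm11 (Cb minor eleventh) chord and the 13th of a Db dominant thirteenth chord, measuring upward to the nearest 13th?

A5

The 3rd of Cbm11 (Cb minor eleventh) is Ebb; the 13th of Db dominant thirteenth is Bb.
5 letter names make it a fifth; at 8 semitones (a half step wider than perfect) the quality is augmented.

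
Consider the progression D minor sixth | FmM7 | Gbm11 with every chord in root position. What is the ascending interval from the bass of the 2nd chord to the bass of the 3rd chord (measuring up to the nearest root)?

minor second

The roots are F and Gb.
2 letter names make it a second; at 1 semitone (a half step narrower than major) the quality is minor.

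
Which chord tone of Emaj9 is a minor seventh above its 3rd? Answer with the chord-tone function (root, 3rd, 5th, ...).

E major ninth is spelled E G# B D# F#.
The 3rd is G#. A minor seventh above G# is F#.
F# is the chord's 9th.

9th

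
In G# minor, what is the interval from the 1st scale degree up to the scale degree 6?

minor sixth

The scale runs G# A# B C# D# E F#.
The 1st scale degree is G# and the 6th scale degree is E.
From G# to E: 8 semitones over a sixth = minor.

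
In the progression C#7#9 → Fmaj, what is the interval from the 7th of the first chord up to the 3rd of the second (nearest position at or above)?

m7

C#7#9 has B as its 7th, and Fmaj has A as its 3rd.
B up to A is 10 semitones, a half step narrower than a major seventh, so the interval is minor.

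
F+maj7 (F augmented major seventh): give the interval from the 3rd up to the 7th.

F+maj7 is spelled F–A–C#–E.
So we need the interval from A up to E.
From A to E is 7 semitones, exactly the perfect fifth.

perfect fifth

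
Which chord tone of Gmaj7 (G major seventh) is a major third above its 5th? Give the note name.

F#

Gmaj7 (G major seventh) is spelled G–B–D–F♯.
The 5th is D. A major third above D is F♯.
F♯ is the chord's 7th.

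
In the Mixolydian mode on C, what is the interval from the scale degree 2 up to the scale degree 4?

C mixolydian: C D E F G A Bb.
Scale degree 2 = D; 4th degree = F.
D up to F is 3 semitones, a half step narrower than a major third, so the interval is minor.

minor 3rd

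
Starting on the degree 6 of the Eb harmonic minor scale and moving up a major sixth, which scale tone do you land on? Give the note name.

Ab

The scale is Eb F Gb Ab Bb Cb D.
The degree 6 is Cb; a major sixth above that is Ab — scale degree 4.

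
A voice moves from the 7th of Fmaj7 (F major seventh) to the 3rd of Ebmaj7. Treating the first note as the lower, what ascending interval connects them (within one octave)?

The 7th of Fmaj7 (F major seventh) is E; the 3rd of Ebmaj7 is G.
3 letter names make it a third; at 3 semitones (a half step narrower than major) the quality is minor.

minor 3rd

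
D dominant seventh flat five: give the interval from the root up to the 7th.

Spelling the chord: D–F#–Ab–C.
Root = D; 7th = C.
D up to C is 10 semitones, a half step narrower than a major seventh, so the interval is minor.

m7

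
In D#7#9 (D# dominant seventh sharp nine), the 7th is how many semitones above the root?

10

Spelling the chord: D#-F##-A#-C#-E##.
D# to C# is a minor seventh: 10 semitones.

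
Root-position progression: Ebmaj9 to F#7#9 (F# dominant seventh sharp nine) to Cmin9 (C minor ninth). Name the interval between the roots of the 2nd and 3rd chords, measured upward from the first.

diminished fifth

The roots are F# and C.
5 letter names make it a fifth; at 6 semitones (a half step narrower than perfect) the quality is diminished.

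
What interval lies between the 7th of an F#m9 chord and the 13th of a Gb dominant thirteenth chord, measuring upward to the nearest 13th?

diminished octave

The 7th of F#m9 is E; the 13th of Gb dominant thirteenth is Eb.
From E to Eb: 11 semitones over an octave = diminished.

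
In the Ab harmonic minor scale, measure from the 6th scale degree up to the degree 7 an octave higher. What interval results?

Spelling the Ab harmonic minor scale: Ab Bb Cb Db Eb Fb G.
That puts Fb below G.
Fb up to G is 15 semitones, a half step wider than a major ninth, so the interval is augmented.

augmented ninth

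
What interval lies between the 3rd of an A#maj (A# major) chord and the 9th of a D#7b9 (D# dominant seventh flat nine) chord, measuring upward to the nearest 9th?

d3

The 3rd of A#maj (A# major) is C##; the 9th of D#7b9 (D# dominant seventh flat nine) is E.
From C## to E: 2 semitones over a third = diminished.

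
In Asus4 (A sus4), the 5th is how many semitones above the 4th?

2

Asus4: A, D, E.
D to E is a major second: 2 semitones.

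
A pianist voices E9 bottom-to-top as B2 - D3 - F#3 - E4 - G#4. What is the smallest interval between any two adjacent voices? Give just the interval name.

Adjacent intervals: B2→D3 = minor third; D3→F#3 = major third; F#3→E4 = minor seventh; E4→G#4 = major third.
The smallest is B2 to D3, a minor third (3 semitones).

minor third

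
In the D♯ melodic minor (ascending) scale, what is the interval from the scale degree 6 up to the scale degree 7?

M2

The scale runs D♯ E♯ F♯ G♯ A♯ B♯ C𝄪.
Scale degree 6 = B♯; 7th degree = C𝄪.
Counting 2 letters and 2 half steps from B♯ gives a major second.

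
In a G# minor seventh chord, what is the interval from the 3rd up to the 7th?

perfect fifth

Spelling the chord: G#-B-D#-F#.
So we need the interval from B up to F#.
Counting 5 letters and 7 half steps from B gives a perfect fifth.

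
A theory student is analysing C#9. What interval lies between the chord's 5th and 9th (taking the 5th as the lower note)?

perfect fifth

The chord tones of C# dominant ninth are C# E# G# B D#.
The 5th is G# and the 9th is D#.
G# up to D# spans 5 letter names and 7 semitones — a perfect fifth.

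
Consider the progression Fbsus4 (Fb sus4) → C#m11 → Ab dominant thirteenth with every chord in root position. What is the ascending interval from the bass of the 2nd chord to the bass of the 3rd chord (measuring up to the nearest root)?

diminished 6th

The roots are C# and Ab.
C# up to Ab is 7 semitones, a whole step narrower than a major sixth, so the interval is diminished.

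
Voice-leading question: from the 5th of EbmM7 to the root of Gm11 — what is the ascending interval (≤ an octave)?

M6

EbmM7 has Bb as its 5th, and Gm11 has G as its root.
Bb up to G spans 6 letter names and 9 semitones — a major sixth.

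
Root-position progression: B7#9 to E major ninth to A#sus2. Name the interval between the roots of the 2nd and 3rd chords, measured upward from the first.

augmented 4th

The roots are E and A#.
4 letter names make it a fourth; at 6 semitones (a half step wider than perfect) the quality is augmented.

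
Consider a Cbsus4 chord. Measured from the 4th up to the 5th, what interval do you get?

major second

Cbsus4: Cb-Fb-Gb.
The 4th is Fb and the 5th is Gb.
Fb up to Gb spans 2 letter names and 2 semitones — a major second.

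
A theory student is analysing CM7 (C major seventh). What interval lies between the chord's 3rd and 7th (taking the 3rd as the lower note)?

perfect fifth

CΔ7 is spelled C–E–G–B.
So we need the interval from E up to B.
Counting 5 letters and 7 half steps from E gives a perfect fifth.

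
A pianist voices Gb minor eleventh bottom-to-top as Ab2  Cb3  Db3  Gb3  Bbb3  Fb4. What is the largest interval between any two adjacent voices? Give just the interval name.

Adjacent intervals: Ab2→Cb3 = minor third; Cb3→Db3 = major second; Db3→Gb3 = perfect fourth; Gb3→Bbb3 = minor third; Bbb3→Fb4 = perfect fifth.
The largest is Bbb3 to Fb4, a perfect fifth (7 semitones).

perfect fifth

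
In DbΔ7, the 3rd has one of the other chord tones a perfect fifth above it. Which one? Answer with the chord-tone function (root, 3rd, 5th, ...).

7th

The chord tones of DbΔ7 (Db major seventh) are Db, F, Ab, C.
The 3rd is F. A perfect fifth above F is C.
C is the chord's 7th.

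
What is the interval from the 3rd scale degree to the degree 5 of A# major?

The scale runs A# B# C## D# E# F## G##.
That puts C## below E#.
3 letter names make it a third; at 3 semitones (a half step narrower than major) the quality is minor.

minor third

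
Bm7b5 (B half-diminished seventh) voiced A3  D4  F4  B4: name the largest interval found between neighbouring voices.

Adjacent intervals: A3→D4 = perfect fourth; D4→F4 = minor third; F4→B4 = augmented fourth.
The largest is F4 to B4, an augmented fourth (6 semitones).

A4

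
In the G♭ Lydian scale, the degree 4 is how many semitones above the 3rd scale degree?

The scale is G♭ A♭ B♭ C D♭ E♭ F.
B♭ up to C is a major second — 2 semitones.

2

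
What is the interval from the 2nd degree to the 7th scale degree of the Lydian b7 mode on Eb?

The scale runs Eb F G A Bb C Db.
2nd degree = F; 7th scale degree = Db.
6 letter names make it a sixth; at 8 semitones (a half step narrower than major) the quality is minor.

m6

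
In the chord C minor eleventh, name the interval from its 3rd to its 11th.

Cm11 is spelled C, E♭, G, B♭, D, F.
That puts E♭ below F.
E♭ up to F spans 9 letter names and 14 semitones — a major ninth.

M9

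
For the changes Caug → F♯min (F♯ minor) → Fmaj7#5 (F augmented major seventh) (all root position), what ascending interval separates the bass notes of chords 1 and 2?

A4

The roots are C and F♯.
C up to F♯ is 6 semitones, a half step wider than a perfect fourth, so the interval is augmented.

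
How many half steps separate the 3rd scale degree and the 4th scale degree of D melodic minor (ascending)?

2

The scale is D E F G A B C#.
F up to G is a major second — 2 semitones.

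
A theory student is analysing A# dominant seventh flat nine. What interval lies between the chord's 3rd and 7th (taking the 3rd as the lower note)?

diminished fifth

Spelling the chord: A#–C##–E#–G#–B.
So we need the interval from C## up to G#.
From C## to G#: 6 semitones over a fifth = diminished.
That tritone between 3rd and 7th is what gives the dominant seventh its pull toward resolution.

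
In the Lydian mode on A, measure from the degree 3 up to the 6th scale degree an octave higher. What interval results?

Spelling the Lydian mode on A: A B C# D# E F# G#.
That puts C# below F#.
C# up to F# spans 11 letter names and 17 semitones — a perfect eleventh.

P11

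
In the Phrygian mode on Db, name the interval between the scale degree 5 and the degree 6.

Spelling the Phrygian mode on Db: Db Ebb Fb Gb Ab Bbb Cb.
Scale degree 5 = Ab; 6th degree = Bbb.
Ab up to Bbb is 1 semitone, a half step narrower than a major second, so the interval is minor.

minor second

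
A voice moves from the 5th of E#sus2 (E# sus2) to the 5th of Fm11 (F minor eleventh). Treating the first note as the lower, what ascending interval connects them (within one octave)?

diminished second

E#sus2 (E# sus2) has B# as its 5th, and Fm11 (F minor eleventh) has C as its 5th.
From B# to C: 0 semitones over a second = diminished.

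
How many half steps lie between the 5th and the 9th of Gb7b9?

6

The chord tones of Gb7b9 (Gb dominant seventh flat nine) are Gb Bb Db Fb Abb.
Db to Abb is a diminished fifth: 6 semitones.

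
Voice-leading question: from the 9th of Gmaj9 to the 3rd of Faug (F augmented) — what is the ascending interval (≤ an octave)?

Gmaj9 has A as its 9th, and Faug (F augmented) has A as its 3rd.
Counting 1 letters and 0 half steps from A gives a perfect unison.

perfect 1st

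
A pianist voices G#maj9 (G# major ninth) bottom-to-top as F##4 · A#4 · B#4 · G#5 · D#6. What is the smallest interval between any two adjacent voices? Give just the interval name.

Adjacent intervals: F##4→A#4 = minor third; A#4→B#4 = major second; B#4→G#5 = minor sixth; G#5→D#6 = perfect fifth.
The smallest is A#4 to B#4, a major second (2 semitones).

major second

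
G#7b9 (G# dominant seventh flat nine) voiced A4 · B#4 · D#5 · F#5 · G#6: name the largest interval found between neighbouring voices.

major ninth

Adjacent intervals: A4→B#4 = augmented second; B#4→D#5 = minor third; D#5→F#5 = minor third; F#5→G#6 = major ninth.
The largest is F#5 to G#6, a major ninth (14 semitones).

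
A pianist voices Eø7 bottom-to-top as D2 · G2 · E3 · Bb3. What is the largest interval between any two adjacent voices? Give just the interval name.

Adjacent intervals: D2→G2 = perfect fourth; G2→E3 = major sixth; E3→Bb3 = diminished fifth.
The largest is G2 to E3, a major sixth (9 semitones).

major 6th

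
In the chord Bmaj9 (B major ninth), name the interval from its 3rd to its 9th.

Spelling the chord: B, D#, F#, A#, C#.
That puts D# below C#.
D# up to C# is 10 semitones, a half step narrower than a major seventh, so the interval is minor.

minor 7th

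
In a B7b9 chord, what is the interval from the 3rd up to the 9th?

B7b9: B–D♯–F♯–A–C.
3rd = D♯; 9th = C.
D♯ up to C is 9 semitones, a whole step narrower than a major seventh, so the interval is diminished.

diminished seventh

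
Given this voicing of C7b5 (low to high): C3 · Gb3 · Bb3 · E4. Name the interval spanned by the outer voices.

The outer voices are C3 and E4.
Counting 10 letters and 16 half steps from C gives a major tenth.

major 10th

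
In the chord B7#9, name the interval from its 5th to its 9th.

augmented fifth

Spelling the chord: B, D#, F#, A, C##.
So we need the interval from F# up to C##.
5 letter names make it a fifth; at 8 semitones (a half step wider than perfect) the quality is augmented.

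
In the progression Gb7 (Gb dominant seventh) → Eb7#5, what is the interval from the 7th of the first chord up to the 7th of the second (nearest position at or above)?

M6

Gb7 (Gb dominant seventh) has Fb as its 7th, and Eb7#5 has Db as its 7th.
From Fb to Db is 9 semitones, exactly the major sixth.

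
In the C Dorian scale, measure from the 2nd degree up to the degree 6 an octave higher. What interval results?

The scale runs C D Eb F G A Bb.
The 2nd degree is D and the degree 6 (up an octave) is A.
Counting 12 letters and 19 half steps from D gives a perfect twelfth.

perfect twelfth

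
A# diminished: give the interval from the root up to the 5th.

A#° is spelled A#-C#-E.
Root = A#; 5th = E.
A# up to E is 6 semitones, a half step narrower than a perfect fifth, so the interval is diminished.

d5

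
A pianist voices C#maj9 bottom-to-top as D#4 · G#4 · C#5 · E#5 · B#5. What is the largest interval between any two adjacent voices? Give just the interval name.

Adjacent intervals: D#4→G#4 = perfect fourth; G#4→C#5 = perfect fourth; C#5→E#5 = major third; E#5→B#5 = perfect fifth.
The largest is E#5 to B#5, a perfect fifth (7 semitones).

perfect fifth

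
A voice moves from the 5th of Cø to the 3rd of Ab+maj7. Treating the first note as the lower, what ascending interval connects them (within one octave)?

augmented fourth

Cø has Gb as its 5th, and Ab+maj7 has C as its 3rd.
4 letter names make it a fourth; at 6 semitones (a half step wider than perfect) the quality is augmented.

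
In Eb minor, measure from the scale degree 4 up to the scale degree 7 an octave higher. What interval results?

perfect eleventh

Eb natural minor: Eb F Gb Ab Bb Cb Db.
Scale degree 4 = Ab; 7th degree (up an octave) = Db.
Counting 11 letters and 17 half steps from Ab gives a perfect eleventh.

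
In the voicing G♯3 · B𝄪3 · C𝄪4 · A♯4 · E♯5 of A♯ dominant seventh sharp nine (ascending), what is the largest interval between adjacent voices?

Adjacent intervals: G♯3→B𝄪3 = augmented third; B𝄪3→C𝄪4 = minor second; C𝄪4→A♯4 = minor sixth; A♯4→E♯5 = perfect fifth.
The largest is C𝄪4 to A♯4, a minor sixth (8 semitones).

minor sixth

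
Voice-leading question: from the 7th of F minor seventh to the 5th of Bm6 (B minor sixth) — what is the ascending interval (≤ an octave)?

A2

F minor seventh has Eb as its 7th, and Bm6 (B minor sixth) has F# as its 5th.
Eb up to F# is 3 semitones, a half step wider than a major second, so the interval is augmented.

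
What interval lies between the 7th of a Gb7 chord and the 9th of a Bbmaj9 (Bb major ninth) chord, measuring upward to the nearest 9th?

The 7th of Gb7 is Fb; the 9th of Bbmaj9 (Bb major ninth) is C.
Fb up to C is 8 semitones, a half step wider than a perfect fifth, so the interval is augmented.

augmented fifth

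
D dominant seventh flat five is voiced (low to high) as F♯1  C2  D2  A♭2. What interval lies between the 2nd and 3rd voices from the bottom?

M2

Those voices are C2 and D2.
Counting 2 letters and 2 half steps from C gives a major second.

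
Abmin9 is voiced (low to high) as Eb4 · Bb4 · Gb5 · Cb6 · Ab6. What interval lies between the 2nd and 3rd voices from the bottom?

minor 6th

Those voices are Bb4 and Gb5.
From Bb to Gb: 8 semitones over a sixth = minor.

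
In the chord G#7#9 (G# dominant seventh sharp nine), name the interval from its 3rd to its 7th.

diminished fifth

Spelling the chord: G#-B#-D#-F#-A##.
The 3rd is B# and the 7th is F#.
B# up to F# is 6 semitones, a half step narrower than a perfect fifth, so the interval is diminished.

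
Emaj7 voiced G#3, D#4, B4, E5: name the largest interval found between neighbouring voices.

Adjacent intervals: G#3→D#4 = perfect fifth; D#4→B4 = minor sixth; B4→E5 = perfect fourth.
The largest is D#4 to B4, a minor sixth (8 semitones).

minor sixth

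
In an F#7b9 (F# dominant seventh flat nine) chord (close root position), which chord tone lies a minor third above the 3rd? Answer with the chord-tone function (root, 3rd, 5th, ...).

5th

Spelling the chord: F#, A#, C#, E, G.
The 3rd is A#. A minor third above A# is C#.
C# is the chord's 5th.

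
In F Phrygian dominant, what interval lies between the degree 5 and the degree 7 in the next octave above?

The scale runs F G♭ A B♭ C D♭ E♭.
So we need the interval from C up to E♭.
C up to E♭ is 15 semitones, a half step narrower than a major tenth, so the interval is minor.

m10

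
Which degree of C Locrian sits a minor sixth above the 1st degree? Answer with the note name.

Ab

The scale is C Db Eb F Gb Ab Bb.
The 1st degree is C; a minor sixth above that is Ab — scale degree 6.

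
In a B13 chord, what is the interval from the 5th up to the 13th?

B13: B D# F# A C# G#.
So we need the interval from F# up to G#.
F# up to G# spans 9 letter names and 14 semitones — a major ninth.

major ninth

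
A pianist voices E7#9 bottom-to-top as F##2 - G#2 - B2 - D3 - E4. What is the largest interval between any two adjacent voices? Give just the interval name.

major ninth

Adjacent intervals: F##2→G#2 = minor second; G#2→B2 = minor third; B2→D3 = minor third; D3→E4 = major ninth.
The largest is D3 to E4, a major ninth (14 semitones).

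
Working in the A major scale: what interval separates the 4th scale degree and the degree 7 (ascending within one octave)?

A4

The scale runs A B C♯ D E F♯ G♯.
So we need the interval from D up to G♯.
From D to G♯: 6 semitones over a fourth = augmented.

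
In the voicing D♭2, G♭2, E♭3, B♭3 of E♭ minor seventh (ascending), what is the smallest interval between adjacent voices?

perfect fourth

Adjacent intervals: D♭2→G♭2 = perfect fourth; G♭2→E♭3 = major sixth; E♭3→B♭3 = perfect fifth.
The smallest is D♭2 to G♭2, a perfect fourth (5 semitones).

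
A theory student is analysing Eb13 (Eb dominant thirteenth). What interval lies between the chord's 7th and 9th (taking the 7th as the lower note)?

major third

The chord tones of Eb dominant thirteenth are Eb–G–Bb–Db–F–C.
That puts Db below F.
From Db to F is 4 semitones, exactly the major third.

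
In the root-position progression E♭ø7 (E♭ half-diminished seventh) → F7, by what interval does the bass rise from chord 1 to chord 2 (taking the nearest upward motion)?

M2

The roots are E♭ and F.
E♭ up to F spans 2 letter names and 2 semitones — a major second.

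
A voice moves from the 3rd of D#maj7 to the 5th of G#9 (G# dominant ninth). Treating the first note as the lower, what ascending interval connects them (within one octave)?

m6

D#maj7 has F## as its 3rd, and G#9 (G# dominant ninth) has D# as its 5th.
From F## to D#: 8 semitones over a sixth = minor.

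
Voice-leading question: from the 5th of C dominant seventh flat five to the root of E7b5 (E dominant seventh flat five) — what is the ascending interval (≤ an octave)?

augmented 6th

C dominant seventh flat five has G♭ as its 5th, and E7b5 (E dominant seventh flat five) has E as its root.
From G♭ to E: 10 semitones over a sixth = augmented.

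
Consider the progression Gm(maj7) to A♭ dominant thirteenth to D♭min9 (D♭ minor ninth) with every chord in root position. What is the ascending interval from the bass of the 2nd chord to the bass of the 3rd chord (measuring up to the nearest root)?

The roots are A♭ and D♭.
From A♭ to D♭ is 5 semitones, exactly the perfect fourth.

perfect fourth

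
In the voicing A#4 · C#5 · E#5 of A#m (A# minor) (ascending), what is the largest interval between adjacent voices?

Adjacent intervals: A#4→C#5 = minor third; C#5→E#5 = major third.
The largest is C#5 to E#5, a major third (4 semitones).

major third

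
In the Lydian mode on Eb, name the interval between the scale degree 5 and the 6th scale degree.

M2

The scale runs Eb F G A Bb C D.
So we need the interval from Bb up to C.
Bb up to C spans 2 letter names and 2 semitones — a major second.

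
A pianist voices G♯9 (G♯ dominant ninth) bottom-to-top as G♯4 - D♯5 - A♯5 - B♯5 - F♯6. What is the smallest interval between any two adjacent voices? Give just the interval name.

Adjacent intervals: G♯4→D♯5 = perfect fifth; D♯5→A♯5 = perfect fifth; A♯5→B♯5 = major second; B♯5→F♯6 = diminished fifth.
The smallest is A♯5 to B♯5, a major second (2 semitones).

M2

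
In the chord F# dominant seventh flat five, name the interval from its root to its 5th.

diminished fifth

F#7b5 is spelled F#–A#–C–E.
So we need the interval from F# up to C.
From F# to C: 6 semitones over a fifth = diminished.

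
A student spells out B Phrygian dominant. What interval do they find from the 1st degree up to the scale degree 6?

minor sixth

The scale runs B C D♯ E F♯ G A.
The 1st degree is B and the degree 6 is G.
6 letter names make it a sixth; at 8 semitones (a half step narrower than major) the quality is minor.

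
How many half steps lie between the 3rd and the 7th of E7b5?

E7b5 is spelled E–G♯–B♭–D.
G♯ to D is a diminished fifth: 6 semitones.

6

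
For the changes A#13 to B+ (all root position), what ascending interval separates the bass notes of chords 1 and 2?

minor 2nd

The roots are A# and B.
A# up to B is 1 semitone, a half step narrower than a major second, so the interval is minor.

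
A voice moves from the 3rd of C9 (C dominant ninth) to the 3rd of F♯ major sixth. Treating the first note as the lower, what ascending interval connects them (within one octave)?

A4

C9 (C dominant ninth) has E as its 3rd, and F♯ major sixth has A♯ as its 3rd.
E up to A♯ is 6 semitones, a half step wider than a perfect fourth, so the interval is augmented.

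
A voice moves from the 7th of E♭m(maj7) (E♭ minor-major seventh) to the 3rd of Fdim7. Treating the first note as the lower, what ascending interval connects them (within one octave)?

diminished fifth

E♭m(maj7) (E♭ minor-major seventh) has D as its 7th, and Fdim7 has A♭ as its 3rd.
5 letter names make it a fifth; at 6 semitones (a half step narrower than perfect) the quality is diminished.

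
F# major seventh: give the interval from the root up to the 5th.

F#maj7: F# A# C# E#.
That puts F# below C#.
From F# to C# is 7 semitones, exactly the perfect fifth.

perfect fifth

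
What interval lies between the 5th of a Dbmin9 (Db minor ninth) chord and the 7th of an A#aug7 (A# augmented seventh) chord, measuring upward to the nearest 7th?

The 5th of Dbmin9 (Db minor ninth) is Ab; the 7th of A#aug7 (A# augmented seventh) is G#.
7 letter names make it a seventh; at 12 semitones (a half step wider than major) the quality is augmented.

augmented seventh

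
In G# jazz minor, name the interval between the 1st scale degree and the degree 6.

M6

The scale runs G# A# B C# D# E# F##.
1st scale degree = G#; 6th degree = E#.
Counting 6 letters and 9 half steps from G# gives a major sixth.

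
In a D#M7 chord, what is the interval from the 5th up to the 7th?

D#M7 (D# major seventh): D#-F##-A#-C##.
That puts A# below C##.
A# up to C## spans 3 letter names and 4 semitones — a major third.

major 3rd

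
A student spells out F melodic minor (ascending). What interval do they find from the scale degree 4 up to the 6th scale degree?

major third

The scale runs F G Ab Bb C D E.
Scale degree 4 = Bb; scale degree 6 = D.
From Bb to D is 4 semitones, exactly the major third.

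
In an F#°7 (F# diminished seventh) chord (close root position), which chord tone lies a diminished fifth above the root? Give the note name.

The chord tones of F#dim7 are F# A C Eb.
The root is F#. A diminished fifth above F# is C.
C is the chord's 5th.

C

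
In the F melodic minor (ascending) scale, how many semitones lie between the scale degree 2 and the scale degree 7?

The scale is F G A♭ B♭ C D E.
G up to E is a major sixth — 9 semitones.

9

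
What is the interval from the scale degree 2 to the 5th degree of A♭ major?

perfect fourth

The scale runs A♭ B♭ C D♭ E♭ F G.
So we need the interval from B♭ up to E♭.
Counting 4 letters and 5 half steps from B♭ gives a perfect fourth.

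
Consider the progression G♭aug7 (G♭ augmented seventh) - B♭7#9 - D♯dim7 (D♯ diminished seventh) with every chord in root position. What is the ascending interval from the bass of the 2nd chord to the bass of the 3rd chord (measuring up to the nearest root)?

The roots are B♭ and D♯.
From B♭ to D♯: 5 semitones over a third = augmented.

augmented 3rd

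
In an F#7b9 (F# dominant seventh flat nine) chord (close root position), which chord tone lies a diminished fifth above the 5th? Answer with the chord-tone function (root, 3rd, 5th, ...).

9th

F#7b9: F#, A#, C#, E, G.
The 5th is C#. A diminished fifth above C# is G.
G is the chord's 9th.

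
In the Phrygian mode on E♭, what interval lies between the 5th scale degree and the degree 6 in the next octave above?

The scale runs E♭ F♭ G♭ A♭ B♭ C♭ D♭.
5th scale degree = B♭; degree 6 (up an octave) = C♭.
From B♭ to C♭: 13 semitones over a ninth = minor.

minor 9th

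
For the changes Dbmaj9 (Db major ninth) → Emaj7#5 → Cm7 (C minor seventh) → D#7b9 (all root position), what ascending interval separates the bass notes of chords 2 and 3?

minor sixth

The roots are E and C.
E up to C is 8 semitones, a half step narrower than a major sixth, so the interval is minor.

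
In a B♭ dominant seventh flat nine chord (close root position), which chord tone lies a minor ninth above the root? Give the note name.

Spelling the chord: B♭-D-F-A♭-C♭.
The root is B♭. A minor ninth above B♭ is C♭.
C♭ is the chord's 9th.

Cb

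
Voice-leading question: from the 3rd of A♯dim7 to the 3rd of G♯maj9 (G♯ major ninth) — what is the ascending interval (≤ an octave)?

The 3rd of A♯dim7 is C♯; the 3rd of G♯maj9 (G♯ major ninth) is B♯.
C♯ up to B♯ spans 7 letter names and 11 semitones — a major seventh.

major 7th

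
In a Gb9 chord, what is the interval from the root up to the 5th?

perfect 5th

Gb dominant ninth: Gb–Bb–Db–Fb–Ab.
That puts Gb below Db.
Counting 5 letters and 7 half steps from Gb gives a perfect fifth.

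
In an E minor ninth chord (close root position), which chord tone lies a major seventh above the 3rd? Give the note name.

F#

The chord tones of Emin9 are E-G-B-D-F#.
The 3rd is G. A major seventh above G is F#.
F# is the chord's 9th.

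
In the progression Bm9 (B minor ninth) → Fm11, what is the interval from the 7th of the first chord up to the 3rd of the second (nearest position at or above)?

Bm9 (B minor ninth) has A as its 7th, and Fm11 has Ab as its 3rd.
A up to Ab is 11 semitones, a half step narrower than a perfect octave, so the interval is diminished.

diminished octave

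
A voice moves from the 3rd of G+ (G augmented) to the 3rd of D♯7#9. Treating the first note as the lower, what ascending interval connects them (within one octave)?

augmented fifth

The 3rd of G+ (G augmented) is B; the 3rd of D♯7#9 is F𝄪.
5 letter names make it a fifth; at 8 semitones (a half step wider than perfect) the quality is augmented.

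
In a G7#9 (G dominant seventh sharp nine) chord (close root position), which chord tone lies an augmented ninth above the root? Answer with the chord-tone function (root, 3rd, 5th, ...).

9th

G7#9 is spelled G, B, D, F, A#.
The root is G. An augmented ninth above G is A#.
A# is the chord's 9th.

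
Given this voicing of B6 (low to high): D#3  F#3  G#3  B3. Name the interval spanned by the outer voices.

The outer voices are D#3 and B3.
D# up to B is 8 semitones, a half step narrower than a major sixth, so the interval is minor.

minor sixth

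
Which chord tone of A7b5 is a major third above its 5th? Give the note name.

A7b5 is spelled A-C♯-E♭-G.
The 5th is E♭. A major third above E♭ is G.
G is the chord's 7th.

G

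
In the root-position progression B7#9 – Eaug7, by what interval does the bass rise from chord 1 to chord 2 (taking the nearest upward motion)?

The roots are B and E.
B up to E spans 4 letter names and 5 semitones — a perfect fourth.

perfect fourth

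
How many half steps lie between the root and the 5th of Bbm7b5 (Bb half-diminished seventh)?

Spelling the chord: Bb, Db, Fb, Ab.
Bb to Fb is a diminished fifth: 6 semitones.

6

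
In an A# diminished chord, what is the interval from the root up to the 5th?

Spelling the chord: A# C# E.
Root = A#; 5th = E.
5 letter names make it a fifth; at 6 semitones (a half step narrower than perfect) the quality is diminished.

diminished fifth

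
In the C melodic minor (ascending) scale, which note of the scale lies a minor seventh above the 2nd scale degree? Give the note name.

C

The scale is C D E♭ F G A B.
The 2nd scale degree is D; a minor seventh above that is C — scale degree 1.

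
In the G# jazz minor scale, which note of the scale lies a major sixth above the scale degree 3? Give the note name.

The scale is G# A# B C# D# E# F##.
The scale degree 3 is B; a major sixth above that is G# — scale degree 1.

G#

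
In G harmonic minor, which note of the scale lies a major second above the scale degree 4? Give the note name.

D

The scale is G A Bb C D Eb F#.
The scale degree 4 is C; a major second above that is D — scale degree 5.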